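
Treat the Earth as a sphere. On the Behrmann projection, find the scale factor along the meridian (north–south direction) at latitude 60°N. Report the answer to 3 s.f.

Behrmann is a cylindrical equal-area projection with standard parallels at ±30°. A cylindrical equal-area projection with standard parallel φ₀ has meridian scale h = cos φ / cos φ₀ and parallel scale k = cos φ₀ / cos φ (so areas are preserved, h·k = 1).
h = cos 60° / cos 30° = 0.5000/0.8660 = 0.5774.

0.577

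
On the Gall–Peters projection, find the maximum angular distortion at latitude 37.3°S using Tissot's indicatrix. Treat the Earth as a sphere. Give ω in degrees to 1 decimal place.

The Gall–Peters projection is cylindrical equal-area with φ₀ = 45°. A cylindrical equal-area projection with standard parallel φ₀ has meridian scale h = cos φ / cos φ₀ and parallel scale k = cos φ₀ / cos φ (so areas are preserved, h·k = 1).
At 37.3°: h = 1.125, k = 0.8889; principal scales a = 1.125, b = 0.8889.
sin(ω/2) = (a − b)/(a + b) = 0.2361/2.014 = 0.1172, so ω = 2 arcsin(0.1172) ≈ 13.5°.

13.5°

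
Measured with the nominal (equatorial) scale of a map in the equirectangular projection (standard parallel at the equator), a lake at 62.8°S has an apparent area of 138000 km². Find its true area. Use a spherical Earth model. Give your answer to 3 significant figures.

Plate carrée maps x = Rλ, y = Rφ. The meridian scale is h = 1 and the parallel scale is k = 1/cos φ = sec φ.
Areal scale = h·k = 1 × sec φ; at 62.8°, h = 1.000, k = 2.188, so h·k = 2.188.
True area = apparent / (areal scale) = 138000 / 2.188 ≈ 63100 km².

63100 km²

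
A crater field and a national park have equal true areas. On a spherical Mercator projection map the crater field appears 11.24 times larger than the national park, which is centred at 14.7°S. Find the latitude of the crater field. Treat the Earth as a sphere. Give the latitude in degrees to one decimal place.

73.2°

On Mercator, (apparent₁)/(apparent₂) = sec²φ₁ / sec²φ₂ when true areas are equal.
cos²φ₂ / cos²φ₁ = 11.24  ⇒  cos φ₁ = cos 14.7° / √11.24 = 0.9673/3.353 = 0.2885.
φ₁ = arccos(0.2885) ≈ 73.2°.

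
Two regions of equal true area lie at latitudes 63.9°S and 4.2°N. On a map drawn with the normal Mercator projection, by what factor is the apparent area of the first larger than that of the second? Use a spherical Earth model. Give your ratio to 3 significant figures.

5.14

On Mercator, area is exaggerated by sec²φ = 1/cos²φ.
At 63.9°: sec²(63.9°) = 1/0.4399² = 5.167.
At 4.2°: sec²(4.2°) = 1/0.9973² = 1.005.
Ratio = 5.167/1.005 = cos²(4.2°)/cos²(63.9°) ≈ 5.14.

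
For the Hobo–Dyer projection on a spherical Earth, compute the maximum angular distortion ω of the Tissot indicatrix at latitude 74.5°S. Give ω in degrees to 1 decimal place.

105.5°

The Hobo–Dyer projection is cylindrical equal-area with φ₀ = 37.5°. Cylindrical equal-area (φ₀ = 37.5°): h = cos φ / cos 37.5° along meridians, k = cos 37.5° / cos φ along parallels; h·k = 1.
At 74.5°: h = 0.3368, k = 2.969; principal scales a = 2.969, b = 0.3368.
sin(ω/2) = (a − b)/(a + b) = 2.632/3.306 = 0.7962, so ω = 2 arcsin(0.7962) ≈ 105.5°.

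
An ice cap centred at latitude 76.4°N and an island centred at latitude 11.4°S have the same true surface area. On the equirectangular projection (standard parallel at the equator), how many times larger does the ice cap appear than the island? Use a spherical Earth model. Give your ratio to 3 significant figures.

4.17

In the plate carrée (x = Rλ, y = Rφ), meridians are true-scale (h = 1) and parallels are stretched by k = sec φ.
Areal scale at 76.4°: h·k = 1.000 × 4.253 = 4.253.
Areal scale at 11.4°: h·k = 1.000 × 1.020 = 1.020.
Ratio = 4.253/1.020 ≈ 4.17.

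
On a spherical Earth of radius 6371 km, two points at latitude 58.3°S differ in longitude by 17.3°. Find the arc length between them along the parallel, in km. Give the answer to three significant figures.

Arc length along a parallel = R cos φ · Δλ (with Δλ in radians).
= 6371 × cos 58.3° × (17.3° × π/180) = 6371 × 0.5255 × 0.3019 ≈ 1010 km.

1010 km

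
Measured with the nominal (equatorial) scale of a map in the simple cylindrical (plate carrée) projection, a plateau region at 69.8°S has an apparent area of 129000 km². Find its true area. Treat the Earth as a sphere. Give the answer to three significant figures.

44500 km²

In the plate carrée (x = Rλ, y = Rφ), meridians are true-scale (h = 1) and parallels are stretched by k = sec φ.
Areal scale = h·k = 1 × sec φ; at 69.8°, h = 1.000, k = 2.896, so h·k = 2.896.
True area = apparent / (areal scale) = 129000 / 2.896 ≈ 44500 km².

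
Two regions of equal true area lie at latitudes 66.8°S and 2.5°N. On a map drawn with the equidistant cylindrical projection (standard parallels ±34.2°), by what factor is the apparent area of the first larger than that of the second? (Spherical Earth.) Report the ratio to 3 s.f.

In the equirectangular projection with standard parallel φ₀ = 34.2° (x = Rλ cos φ₀, y = Rφ), meridians are true-scale (h = 1) and the parallel scale is k = cos φ₀ / cos φ.
Areal scale at 66.8°: h·k = 1.000 × 2.099 = 2.099.
Areal scale at 2.5°: h·k = 1.000 × 0.8279 = 0.8279.
Ratio = 2.099/0.8279 ≈ 2.54.

2.54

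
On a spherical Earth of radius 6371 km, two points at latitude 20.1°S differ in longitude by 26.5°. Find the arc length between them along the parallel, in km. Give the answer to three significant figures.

Arc length along a parallel = R cos φ · Δλ (with Δλ in radians).
= 6371 × cos 20.1° × (26.5° × π/180) = 6371 × 0.9391 × 0.4625 ≈ 2770 km.

2770 km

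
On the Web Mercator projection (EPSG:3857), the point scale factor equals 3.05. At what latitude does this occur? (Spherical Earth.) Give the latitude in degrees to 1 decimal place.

Mercator scale is k = sec φ = 1/cos φ.
1/cos φ = 3.05  ⇒  cos φ = 0.3279  ⇒  φ = arccos(0.3279) ≈ 70.9°.

70.9°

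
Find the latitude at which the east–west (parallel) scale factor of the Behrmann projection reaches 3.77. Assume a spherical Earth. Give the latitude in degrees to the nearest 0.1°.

76.7°

The Behrmann projection is cylindrical equal-area with φ₀ = 30°. A cylindrical equal-area projection with standard parallel φ₀ has meridian scale h = cos φ / cos φ₀ and parallel scale k = cos φ₀ / cos φ (so areas are preserved, h·k = 1).
k = cos φ₀ / cos φ = 3.77  ⇒  cos φ = cos 30° / 3.77 = 0.2297.
φ = arccos(0.2297) ≈ 76.7°.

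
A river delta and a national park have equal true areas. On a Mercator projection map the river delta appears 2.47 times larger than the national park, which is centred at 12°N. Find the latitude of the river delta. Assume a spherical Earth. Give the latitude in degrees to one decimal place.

On Mercator, (apparent₁)/(apparent₂) = sec²φ₁ / sec²φ₂ when true areas are equal.
cos²φ₂ / cos²φ₁ = 2.47  ⇒  cos φ₁ = cos 12° / √2.47 = 0.9781/1.572 = 0.6224.
φ₁ = arccos(0.6224) ≈ 51.5°.

51.5°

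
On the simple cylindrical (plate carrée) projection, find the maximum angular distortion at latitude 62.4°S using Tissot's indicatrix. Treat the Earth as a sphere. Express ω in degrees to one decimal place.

43.0°

In the plate carrée (x = Rλ, y = Rφ), meridians are true-scale (h = 1) and parallels are stretched by k = sec φ.
At 62.4°: h = 1.000, k = 2.158; principal scales a = 2.158, b = 1.000.
sin(ω/2) = (a − b)/(a + b) = 1.158/3.158 = 0.3668, so ω = 2 arcsin(0.3668) ≈ 43.0°.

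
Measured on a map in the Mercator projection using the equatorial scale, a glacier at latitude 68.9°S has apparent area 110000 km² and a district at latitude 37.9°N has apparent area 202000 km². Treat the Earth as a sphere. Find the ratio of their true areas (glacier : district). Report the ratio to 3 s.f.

0.113

Since Mercator area scale is 1/cos²φ, the true area equals the apparent area multiplied by cos²φ.
True area of glacier: 110000 × cos²(68.9°) = 110000 × 0.1296 = 14260 km².
True area of district: 202000 × cos²(37.9°) = 202000 × 0.6227 = 125800 km².
Ratio = 14260 / 125800 ≈ 0.113.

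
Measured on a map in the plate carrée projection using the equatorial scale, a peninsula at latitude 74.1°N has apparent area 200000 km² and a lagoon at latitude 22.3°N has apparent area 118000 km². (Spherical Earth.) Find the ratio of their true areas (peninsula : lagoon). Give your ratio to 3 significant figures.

0.502

On the plate carrée, areal scale = h·k = 1 × sec φ, so true area = apparent × cos φ.
True area of peninsula: 200000 × cos(74.1°) = 200000 × 0.2740 = 54790 km².
True area of lagoon: 118000 × cos(22.3°) = 118000 × 0.9252 = 109200 km².
Ratio = 54790 / 109200 ≈ 0.502.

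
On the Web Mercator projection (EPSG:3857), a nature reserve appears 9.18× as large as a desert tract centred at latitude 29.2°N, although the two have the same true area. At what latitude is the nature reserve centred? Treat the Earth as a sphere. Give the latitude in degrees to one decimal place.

73.3°

On Mercator, (apparent₁)/(apparent₂) = sec²φ₁ / sec²φ₂ when true areas are equal.
cos²φ₂ / cos²φ₁ = 9.18  ⇒  cos φ₁ = cos 29.2° / √9.18 = 0.8729/3.030 = 0.2881.
φ₁ = arccos(0.2881) ≈ 73.3°.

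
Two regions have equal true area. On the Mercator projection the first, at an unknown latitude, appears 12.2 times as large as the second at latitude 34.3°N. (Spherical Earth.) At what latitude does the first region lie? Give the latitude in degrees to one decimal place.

76.3°

Mercator areal scale is sec²φ, so apparent-area ratio = sec²φ₁ / sec²φ₂ = cos²φ₂ / cos²φ₁.
cos²φ₂ / cos²φ₁ = 12.2  ⇒  cos φ₁ = cos 34.3° / √12.2 = 0.8261/3.493 = 0.2365.
φ₁ = arccos(0.2365) ≈ 76.3°.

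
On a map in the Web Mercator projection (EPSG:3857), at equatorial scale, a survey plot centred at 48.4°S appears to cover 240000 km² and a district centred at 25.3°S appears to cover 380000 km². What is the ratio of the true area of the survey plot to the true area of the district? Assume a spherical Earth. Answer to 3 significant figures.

0.341

Mercator's areal exaggeration is sec²φ; hence true area = (apparent area) · cos²φ.
True area of survey plot: 240000 × cos²(48.4°) = 240000 × 0.4408 = 105800 km².
True area of district: 380000 × cos²(25.3°) = 380000 × 0.8174 = 310600 km².
Ratio = 105800 / 310600 ≈ 0.341.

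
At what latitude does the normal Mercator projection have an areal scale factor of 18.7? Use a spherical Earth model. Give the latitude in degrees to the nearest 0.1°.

76.6°

Mercator areal scale is sec²φ.
sec²φ = 18.7  ⇒  cos²φ = 0.05348  ⇒  cos φ = 0.2312.
φ = arccos(0.2312) ≈ 76.6°.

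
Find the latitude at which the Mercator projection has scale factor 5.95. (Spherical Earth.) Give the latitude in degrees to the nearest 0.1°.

Mercator scale is k = sec φ = 1/cos φ.
1/cos φ = 5.95  ⇒  cos φ = 0.1681  ⇒  φ = arccos(0.1681) ≈ 80.3°.

80.3°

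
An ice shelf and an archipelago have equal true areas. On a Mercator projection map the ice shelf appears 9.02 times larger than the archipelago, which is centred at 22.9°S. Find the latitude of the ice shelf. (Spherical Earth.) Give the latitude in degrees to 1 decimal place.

Mercator areal scale is sec²φ, so apparent-area ratio = sec²φ₁ / sec²φ₂ = cos²φ₂ / cos²φ₁.
cos²φ₂ / cos²φ₁ = 9.02  ⇒  cos φ₁ = cos 22.9° / √9.02 = 0.9212/3.003 = 0.3067.
φ₁ = arccos(0.3067) ≈ 72.1°.

72.1°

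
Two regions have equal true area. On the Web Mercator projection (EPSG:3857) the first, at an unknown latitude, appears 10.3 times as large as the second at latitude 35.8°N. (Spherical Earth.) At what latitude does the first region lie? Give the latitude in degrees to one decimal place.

For equal true areas on Mercator, apparent areas scale as sec²φ, so the ratio is cos²φ₂ / cos²φ₁.
cos²φ₂ / cos²φ₁ = 10.3  ⇒  cos φ₁ = cos 35.8° / √10.3 = 0.8111/3.209 = 0.2527.
φ₁ = arccos(0.2527) ≈ 75.4°.

75.4°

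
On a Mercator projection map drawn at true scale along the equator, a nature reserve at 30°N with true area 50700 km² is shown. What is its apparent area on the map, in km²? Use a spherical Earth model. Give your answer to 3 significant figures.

For Mercator, h = k = sec φ (a conformal cylindrical projection has a single point scale, 1/cos φ).
Areal scale = k² = sec²φ = 1/cos²(30°) = 1/0.8660² = 1.333.
Apparent area = 50700 × 1.333 ≈ 67600 km².

67600 km²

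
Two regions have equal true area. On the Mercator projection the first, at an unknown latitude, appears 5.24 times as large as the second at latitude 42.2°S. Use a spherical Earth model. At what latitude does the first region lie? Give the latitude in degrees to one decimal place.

71.1°

On Mercator, (apparent₁)/(apparent₂) = sec²φ₁ / sec²φ₂ when true areas are equal.
cos²φ₂ / cos²φ₁ = 5.24  ⇒  cos φ₁ = cos 42.2° / √5.24 = 0.7408/2.289 = 0.3236.
φ₁ = arccos(0.3236) ≈ 71.1°.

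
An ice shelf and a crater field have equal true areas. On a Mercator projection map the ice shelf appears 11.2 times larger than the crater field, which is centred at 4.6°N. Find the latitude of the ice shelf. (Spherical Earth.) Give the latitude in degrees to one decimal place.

Mercator areal scale is sec²φ, so apparent-area ratio = sec²φ₁ / sec²φ₂ = cos²φ₂ / cos²φ₁.
cos²φ₂ / cos²φ₁ = 11.2  ⇒  cos φ₁ = cos 4.6° / √11.2 = 0.9968/3.347 = 0.2978.
φ₁ = arccos(0.2978) ≈ 72.7°.

72.7°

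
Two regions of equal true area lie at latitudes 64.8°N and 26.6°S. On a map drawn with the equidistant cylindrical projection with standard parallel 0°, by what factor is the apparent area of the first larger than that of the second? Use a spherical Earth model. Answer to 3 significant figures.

2.10

In the plate carrée (x = Rλ, y = Rφ), meridians are true-scale (h = 1) and parallels are stretched by k = sec φ.
Areal scale at 64.8°: h·k = 1.000 × 2.349 = 2.349.
Areal scale at 26.6°: h·k = 1.000 × 1.118 = 1.118.
Ratio = 2.349/1.118 ≈ 2.10.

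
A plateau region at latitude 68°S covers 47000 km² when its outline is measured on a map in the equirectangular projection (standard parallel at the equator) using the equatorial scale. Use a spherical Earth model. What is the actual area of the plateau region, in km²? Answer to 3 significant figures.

17600 km²

Plate carrée maps x = Rλ, y = Rφ. The meridian scale is h = 1 and the parallel scale is k = 1/cos φ = sec φ.
Areal scale = h·k = 1 × sec φ; at 68°, h = 1.000, k = 2.669, so h·k = 2.669.
True area = apparent / (areal scale) = 47000 / 2.669 ≈ 17600 km².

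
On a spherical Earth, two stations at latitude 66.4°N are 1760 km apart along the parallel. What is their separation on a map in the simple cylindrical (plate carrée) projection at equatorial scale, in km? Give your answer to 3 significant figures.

4400 km

For the equirectangular projection with φ₀ = 0 (plate carrée), h = 1 along meridians and k = sec φ along parallels.
Along the parallel, k = sec 66.4° = 1/0.4003 = 2.498.
Map distance = 1760 × 2.498 ≈ 4400 km.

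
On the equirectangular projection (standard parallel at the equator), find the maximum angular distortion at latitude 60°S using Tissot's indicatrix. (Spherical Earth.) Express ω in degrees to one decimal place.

Plate carrée maps x = Rλ, y = Rφ. The meridian scale is h = 1 and the parallel scale is k = 1/cos φ = sec φ.
At 60°: h = 1.000, k = 2.000; principal scales a = 2.000, b = 1.000.
sin(ω/2) = (a − b)/(a + b) = 1.0000/3.000 = 0.3333, so ω = 2 arcsin(0.3333) ≈ 38.9°.

38.9°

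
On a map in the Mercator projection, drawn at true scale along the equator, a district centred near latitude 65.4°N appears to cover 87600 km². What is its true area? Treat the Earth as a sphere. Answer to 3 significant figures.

15200 km²

Mercator is conformal, so the point scale is isotropic: h = k = sec φ = 1/cos φ.
Areal scale = k² = sec²φ = 1/cos²(65.4°) = 1/0.4163² = 5.771.
True area = apparent / (areal scale) = 87600 / 5.771 ≈ 15200 km².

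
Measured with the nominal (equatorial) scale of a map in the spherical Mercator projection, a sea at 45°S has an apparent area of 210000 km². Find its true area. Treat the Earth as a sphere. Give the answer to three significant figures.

105000 km²

The Mercator projection is conformal; its linear scale factor is the same in every direction and equals sec φ = 1/cos φ.
Areal scale = k² = sec²φ = 1/cos²(45°) = 1/0.7071² = 2.000.
True area = apparent / (areal scale) = 210000 / 2.000 ≈ 105000 km².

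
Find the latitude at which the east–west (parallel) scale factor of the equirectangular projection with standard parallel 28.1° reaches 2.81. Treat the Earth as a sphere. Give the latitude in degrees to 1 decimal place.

The equidistant cylindrical projection with φ₀ = 28.1° has h = 1 (meridians true) and k = cos φ₀ / cos φ along parallels.
k = cos φ₀ / cos φ = 2.81  ⇒  cos φ = cos 28.1° / 2.81 = 0.3139.
φ = arccos(0.3139) ≈ 71.7°.

71.7°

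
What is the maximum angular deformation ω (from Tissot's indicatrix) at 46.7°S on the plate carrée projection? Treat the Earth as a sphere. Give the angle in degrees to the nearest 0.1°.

21.5°

For the equirectangular projection with φ₀ = 0 (plate carrée), h = 1 along meridians and k = sec φ along parallels.
At 46.7°: h = 1.000, k = 1.458; principal scales a = 1.458, b = 1.000.
sin(ω/2) = (a − b)/(a + b) = 0.4581/2.458 = 0.1864, so ω = 2 arcsin(0.1864) ≈ 21.5°.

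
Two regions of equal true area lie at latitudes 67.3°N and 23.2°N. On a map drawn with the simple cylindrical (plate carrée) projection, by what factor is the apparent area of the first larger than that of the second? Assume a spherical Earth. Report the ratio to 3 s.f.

2.38

Plate carrée maps x = Rλ, y = Rφ. The meridian scale is h = 1 and the parallel scale is k = 1/cos φ = sec φ.
Areal scale at 67.3°: h·k = 1.000 × 2.591 = 2.591.
Areal scale at 23.2°: h·k = 1.000 × 1.088 = 1.088.
Ratio = 2.591/1.088 ≈ 2.38.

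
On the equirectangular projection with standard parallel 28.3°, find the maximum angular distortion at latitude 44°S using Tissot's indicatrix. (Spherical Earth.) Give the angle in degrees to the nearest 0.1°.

The equidistant cylindrical projection with φ₀ = 28.3° has h = 1 (meridians true) and k = cos φ₀ / cos φ along parallels.
At 44°: h = 1.000, k = 1.224; principal scales a = 1.224, b = 1.000.
sin(ω/2) = (a − b)/(a + b) = 0.2240/2.224 = 0.1007, so ω = 2 arcsin(0.1007) ≈ 11.6°.

11.6°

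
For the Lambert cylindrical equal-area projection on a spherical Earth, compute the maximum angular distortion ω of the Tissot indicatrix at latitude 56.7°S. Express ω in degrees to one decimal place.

The Lambert cylindrical equal-area projection is the cylindrical equal-area projection with its standard parallel at the equator (φ₀ = 0). A cylindrical equal-area projection with standard parallel φ₀ has meridian scale h = cos φ / cos φ₀ and parallel scale k = cos φ₀ / cos φ (so areas are preserved, h·k = 1).
At 56.7°: h = 0.5490, k = 1.821; principal scales a = 1.821, b = 0.5490.
sin(ω/2) = (a − b)/(a + b) = 1.272/2.370 = 0.5368, so ω = 2 arcsin(0.5368) ≈ 64.9°.

64.9°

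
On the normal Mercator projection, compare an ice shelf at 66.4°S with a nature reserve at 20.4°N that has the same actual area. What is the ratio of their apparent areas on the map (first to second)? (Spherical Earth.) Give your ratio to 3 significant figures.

On Mercator, area is exaggerated by sec²φ = 1/cos²φ.
At 66.4°: sec²(66.4°) = 1/0.4003² = 6.239.
At 20.4°: sec²(20.4°) = 1/0.9373² = 1.138.
Ratio = 6.239/1.138 = cos²(20.4°)/cos²(66.4°) ≈ 5.48.

5.48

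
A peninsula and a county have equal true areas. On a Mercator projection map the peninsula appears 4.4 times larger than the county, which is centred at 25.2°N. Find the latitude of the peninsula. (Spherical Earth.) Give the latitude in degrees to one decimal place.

For equal true areas on Mercator, apparent areas scale as sec²φ, so the ratio is cos²φ₂ / cos²φ₁.
cos²φ₂ / cos²φ₁ = 4.4  ⇒  cos φ₁ = cos 25.2° / √4.4 = 0.9048/2.098 = 0.4314.
φ₁ = arccos(0.4314) ≈ 64.4°.

64.4°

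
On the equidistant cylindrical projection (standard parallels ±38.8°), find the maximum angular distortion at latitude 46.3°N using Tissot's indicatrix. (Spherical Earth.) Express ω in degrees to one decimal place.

6.9°

With standard parallel φ₀ = 38.8°, the equirectangular projection gives x = Rλ cos φ₀, y = Rφ, so h = 1 and k = cos 38.8° / cos φ.
At 46.3°: h = 1.000, k = 1.128; principal scales a = 1.128, b = 1.000.
sin(ω/2) = (a − b)/(a + b) = 0.1280/2.128 = 0.06016, so ω = 2 arcsin(0.06016) ≈ 6.9°.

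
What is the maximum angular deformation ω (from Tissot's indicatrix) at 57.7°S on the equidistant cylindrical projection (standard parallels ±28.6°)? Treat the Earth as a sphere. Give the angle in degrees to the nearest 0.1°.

With standard parallel φ₀ = 28.6°, the equirectangular projection gives x = Rλ cos φ₀, y = Rφ, so h = 1 and k = cos 28.6° / cos φ.
At 57.7°: h = 1.000, k = 1.643; principal scales a = 1.643, b = 1.000.
sin(ω/2) = (a − b)/(a + b) = 0.6431/2.643 = 0.2433, so ω = 2 arcsin(0.2433) ≈ 28.2°.

28.2°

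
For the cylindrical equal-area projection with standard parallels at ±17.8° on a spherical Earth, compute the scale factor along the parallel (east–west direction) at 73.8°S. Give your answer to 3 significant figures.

3.41

A cylindrical equal-area projection with standard parallel φ₀ has meridian scale h = cos φ / cos φ₀ and parallel scale k = cos φ₀ / cos φ (so areas are preserved, h·k = 1).
k = cos 17.8° / cos 73.8° = 0.9521/0.2790 = 3.413.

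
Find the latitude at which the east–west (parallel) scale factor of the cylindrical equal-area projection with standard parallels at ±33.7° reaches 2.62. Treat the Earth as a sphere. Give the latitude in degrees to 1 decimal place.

Cylindrical equal-area (φ₀ = 33.7°): h = cos φ / cos 33.7° along meridians, k = cos 33.7° / cos φ along parallels; h·k = 1.
k = cos φ₀ / cos φ = 2.62  ⇒  cos φ = cos 33.7° / 2.62 = 0.3175.
φ = arccos(0.3175) ≈ 71.5°.

71.5°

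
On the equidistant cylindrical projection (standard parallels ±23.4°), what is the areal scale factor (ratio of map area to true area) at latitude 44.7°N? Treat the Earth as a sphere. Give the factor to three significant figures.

1.29

The equidistant cylindrical projection with φ₀ = 23.4° has h = 1 (meridians true) and k = cos φ₀ / cos φ along parallels.
Areal scale = h·k = 1 × cos φ₀ / cos φ; at 44.7°, h = 1.000, k = 1.291, so h·k = 1.291.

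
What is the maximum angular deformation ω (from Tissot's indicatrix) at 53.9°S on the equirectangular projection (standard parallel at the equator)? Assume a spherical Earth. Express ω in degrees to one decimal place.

In the plate carrée (x = Rλ, y = Rφ), meridians are true-scale (h = 1) and parallels are stretched by k = sec φ.
At 53.9°: h = 1.000, k = 1.697; principal scales a = 1.697, b = 1.000.
sin(ω/2) = (a − b)/(a + b) = 0.6972/2.697 = 0.2585, so ω = 2 arcsin(0.2585) ≈ 30.0°.

30.0°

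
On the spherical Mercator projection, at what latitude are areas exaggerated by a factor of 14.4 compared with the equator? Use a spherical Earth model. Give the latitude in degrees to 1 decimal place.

74.7°

Mercator areal scale is sec²φ.
sec²φ = 14.4  ⇒  cos²φ = 0.06944  ⇒  cos φ = 0.2635.
φ = arccos(0.2635) ≈ 74.7°.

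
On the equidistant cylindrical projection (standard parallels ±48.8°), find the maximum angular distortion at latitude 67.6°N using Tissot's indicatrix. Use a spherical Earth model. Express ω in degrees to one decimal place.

31.0°

In the equirectangular projection with standard parallel φ₀ = 48.8° (x = Rλ cos φ₀, y = Rφ), meridians are true-scale (h = 1) and the parallel scale is k = cos φ₀ / cos φ.
At 67.6°: h = 1.000, k = 1.729; principal scales a = 1.729, b = 1.000.
sin(ω/2) = (a − b)/(a + b) = 0.7285/2.729 = 0.2670, so ω = 2 arcsin(0.2670) ≈ 31.0°.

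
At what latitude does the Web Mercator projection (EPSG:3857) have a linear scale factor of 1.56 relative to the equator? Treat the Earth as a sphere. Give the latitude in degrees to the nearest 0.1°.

Mercator scale is k = sec φ = 1/cos φ.
1/cos φ = 1.56  ⇒  cos φ = 0.6410  ⇒  φ = arccos(0.6410) ≈ 50.1°.

50.1°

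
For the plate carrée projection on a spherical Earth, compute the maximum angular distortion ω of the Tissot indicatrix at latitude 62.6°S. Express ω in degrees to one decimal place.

43.4°

In the plate carrée (x = Rλ, y = Rφ), meridians are true-scale (h = 1) and parallels are stretched by k = sec φ.
At 62.6°: h = 1.000, k = 2.173; principal scales a = 2.173, b = 1.000.
sin(ω/2) = (a − b)/(a + b) = 1.173/3.173 = 0.3697, so ω = 2 arcsin(0.3697) ≈ 43.4°.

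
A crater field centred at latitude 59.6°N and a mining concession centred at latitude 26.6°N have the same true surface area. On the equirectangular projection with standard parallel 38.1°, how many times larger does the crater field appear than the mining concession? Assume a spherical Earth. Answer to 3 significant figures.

1.77

With standard parallel φ₀ = 38.1°, the equirectangular projection gives x = Rλ cos φ₀, y = Rφ, so h = 1 and k = cos 38.1° / cos φ.
Areal scale at 59.6°: h·k = 1.000 × 1.555 = 1.555.
Areal scale at 26.6°: h·k = 1.000 × 0.8801 = 0.8801.
Ratio = 1.555/0.8801 ≈ 1.77.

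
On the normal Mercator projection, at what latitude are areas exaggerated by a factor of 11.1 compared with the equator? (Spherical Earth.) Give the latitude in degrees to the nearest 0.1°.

Mercator areal scale is sec²φ.
sec²φ = 11.1  ⇒  cos²φ = 0.09009  ⇒  cos φ = 0.3002.
φ = arccos(0.3002) ≈ 72.5°.

72.5°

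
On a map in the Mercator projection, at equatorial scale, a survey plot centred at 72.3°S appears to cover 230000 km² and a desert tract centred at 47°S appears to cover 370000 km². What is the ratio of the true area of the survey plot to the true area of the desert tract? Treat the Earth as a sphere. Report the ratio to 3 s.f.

0.124

On Mercator the areal scale is sec²φ, so true area = apparent × cos²φ.
True area of survey plot: 230000 × cos²(72.3°) = 230000 × 0.09244 = 21260 km².
True area of desert tract: 370000 × cos²(47°) = 370000 × 0.4651 = 172100 km².
Ratio = 21260 / 172100 ≈ 0.124.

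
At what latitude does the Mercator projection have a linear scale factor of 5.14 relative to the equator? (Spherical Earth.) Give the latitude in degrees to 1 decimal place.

Mercator scale is k = sec φ = 1/cos φ.
1/cos φ = 5.14  ⇒  cos φ = 0.1946  ⇒  φ = arccos(0.1946) ≈ 78.8°.

78.8°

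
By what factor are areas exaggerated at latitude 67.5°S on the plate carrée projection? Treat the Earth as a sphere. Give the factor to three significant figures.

For the equirectangular projection with φ₀ = 0 (plate carrée), h = 1 along meridians and k = sec φ along parallels.
Areal scale = h·k = 1 × sec φ; at 67.5°, h = 1.000, k = 2.613, so h·k = 2.613.

2.61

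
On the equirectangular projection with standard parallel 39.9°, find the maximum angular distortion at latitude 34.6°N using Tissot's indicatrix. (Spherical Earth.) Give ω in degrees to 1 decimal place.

With standard parallel φ₀ = 39.9°, the equirectangular projection gives x = Rλ cos φ₀, y = Rφ, so h = 1 and k = cos 39.9° / cos φ.
At 34.6°: h = 1.000, k = 0.9320; principal scales a = 1.000, b = 0.9320.
sin(ω/2) = (a − b)/(a + b) = 0.06800/1.932 = 0.03520, so ω = 2 arcsin(0.03520) ≈ 4.0°.

4.0°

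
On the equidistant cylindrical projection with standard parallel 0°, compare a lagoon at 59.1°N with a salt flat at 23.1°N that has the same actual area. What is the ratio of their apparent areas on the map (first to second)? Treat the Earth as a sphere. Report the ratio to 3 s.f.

For the equirectangular projection with φ₀ = 0 (plate carrée), h = 1 along meridians and k = sec φ along parallels.
Areal scale at 59.1°: h·k = 1.000 × 1.947 = 1.947.
Areal scale at 23.1°: h·k = 1.000 × 1.087 = 1.087.
Ratio = 1.947/1.087 ≈ 1.79.

1.79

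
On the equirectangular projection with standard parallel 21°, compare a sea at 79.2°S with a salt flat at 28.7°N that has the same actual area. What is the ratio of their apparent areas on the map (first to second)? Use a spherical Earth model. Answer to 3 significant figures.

With standard parallel φ₀ = 21°, the equirectangular projection gives x = Rλ cos φ₀, y = Rφ, so h = 1 and k = cos 21° / cos φ.
Areal scale at 79.2°: h·k = 1.000 × 4.982 = 4.982.
Areal scale at 28.7°: h·k = 1.000 × 1.064 = 1.064.
Ratio = 4.982/1.064 ≈ 4.68.

4.68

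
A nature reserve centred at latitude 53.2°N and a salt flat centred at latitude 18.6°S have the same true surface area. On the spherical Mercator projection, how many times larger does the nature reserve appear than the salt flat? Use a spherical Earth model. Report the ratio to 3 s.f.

2.50

Mercator is conformal with k = sec φ, so areal scale = k² = sec²φ.
At 53.2°: sec²(53.2°) = 1/0.5990² = 2.787.
At 18.6°: sec²(18.6°) = 1/0.9478² = 1.113.
Ratio = 2.787/1.113 = cos²(18.6°)/cos²(53.2°) ≈ 2.50.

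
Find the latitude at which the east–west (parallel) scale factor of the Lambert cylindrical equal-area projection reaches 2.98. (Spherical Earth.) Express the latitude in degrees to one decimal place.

The Lambert cylindrical equal-area projection is the cylindrical equal-area projection with its standard parallel at the equator (φ₀ = 0). A cylindrical equal-area projection with standard parallel φ₀ has meridian scale h = cos φ / cos φ₀ and parallel scale k = cos φ₀ / cos φ (so areas are preserved, h·k = 1).
k = cos φ₀ / cos φ = 2.98  ⇒  cos φ = cos 0° / 2.98 = 0.3356.
φ = arccos(0.3356) ≈ 70.4°.

70.4°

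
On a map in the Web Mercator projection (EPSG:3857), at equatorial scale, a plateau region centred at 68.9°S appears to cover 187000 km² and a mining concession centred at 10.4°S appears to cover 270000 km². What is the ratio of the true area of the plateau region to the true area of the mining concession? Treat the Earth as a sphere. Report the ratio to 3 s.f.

Mercator's areal exaggeration is sec²φ; hence true area = (apparent area) · cos²φ.
True area of plateau region: 187000 × cos²(68.9°) = 187000 × 0.1296 = 24230 km².
True area of mining concession: 270000 × cos²(10.4°) = 270000 × 0.9674 = 261200 km².
Ratio = 24230 / 261200 ≈ 0.0928.

0.0928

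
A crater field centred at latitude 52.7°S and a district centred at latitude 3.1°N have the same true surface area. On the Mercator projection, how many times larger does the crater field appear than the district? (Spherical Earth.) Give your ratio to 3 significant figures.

2.72

Mercator is conformal with k = sec φ, so areal scale = k² = sec²φ.
At 52.7°: sec²(52.7°) = 1/0.6060² = 2.723.
At 3.1°: sec²(3.1°) = 1/0.9985² = 1.003.
Ratio = 2.723/1.003 = cos²(3.1°)/cos²(52.7°) ≈ 2.72.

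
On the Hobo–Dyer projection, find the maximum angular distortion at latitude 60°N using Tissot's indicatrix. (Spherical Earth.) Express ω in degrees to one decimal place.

Hobo–Dyer is a cylindrical equal-area projection with standard parallels at ±37.5°. For cylindrical equal-area with standard parallel φ₀, h = cos φ / cos φ₀ and k = cos φ₀ / cos φ, so h·k = 1.
At 60°: h = 0.6302, k = 1.587; principal scales a = 1.587, b = 0.6302.
sin(ω/2) = (a − b)/(a + b) = 0.9565/2.217 = 0.4314, so ω = 2 arcsin(0.4314) ≈ 51.1°.

51.1°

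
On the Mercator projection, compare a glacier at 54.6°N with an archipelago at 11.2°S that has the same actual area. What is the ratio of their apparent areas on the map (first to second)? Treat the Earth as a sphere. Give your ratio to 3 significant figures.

Mercator is conformal with k = sec φ, so areal scale = k² = sec²φ.
At 54.6°: sec²(54.6°) = 1/0.5793² = 2.980.
At 11.2°: sec²(11.2°) = 1/0.9810² = 1.039.
Ratio = 2.980/1.039 = cos²(11.2°)/cos²(54.6°) ≈ 2.87.

2.87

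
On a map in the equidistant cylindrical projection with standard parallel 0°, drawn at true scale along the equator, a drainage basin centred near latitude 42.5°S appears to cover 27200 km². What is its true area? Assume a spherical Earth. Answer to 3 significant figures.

20100 km²

Plate carrée maps x = Rλ, y = Rφ. The meridian scale is h = 1 and the parallel scale is k = 1/cos φ = sec φ.
Areal scale = h·k = 1 × sec φ; at 42.5°, h = 1.000, k = 1.356, so h·k = 1.356.
True area = apparent / (areal scale) = 27200 / 1.356 ≈ 20100 km².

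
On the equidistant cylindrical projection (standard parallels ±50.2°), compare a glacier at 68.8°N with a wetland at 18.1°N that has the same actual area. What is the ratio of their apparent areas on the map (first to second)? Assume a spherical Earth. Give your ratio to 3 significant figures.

In the equirectangular projection with standard parallel φ₀ = 50.2° (x = Rλ cos φ₀, y = Rφ), meridians are true-scale (h = 1) and the parallel scale is k = cos φ₀ / cos φ.
Areal scale at 68.8°: h·k = 1.000 × 1.770 = 1.770.
Areal scale at 18.1°: h·k = 1.000 × 0.6734 = 0.6734.
Ratio = 1.770/0.6734 ≈ 2.63.

2.63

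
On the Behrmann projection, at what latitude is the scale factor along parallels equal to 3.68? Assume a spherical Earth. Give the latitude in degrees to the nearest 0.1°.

76.4°

The Behrmann projection is cylindrical equal-area with φ₀ = 30°. Cylindrical equal-area (φ₀ = 30°): h = cos φ / cos 30° along meridians, k = cos 30° / cos φ along parallels; h·k = 1.
k = cos φ₀ / cos φ = 3.68  ⇒  cos φ = cos 30° / 3.68 = 0.2353.
φ = arccos(0.2353) ≈ 76.4°.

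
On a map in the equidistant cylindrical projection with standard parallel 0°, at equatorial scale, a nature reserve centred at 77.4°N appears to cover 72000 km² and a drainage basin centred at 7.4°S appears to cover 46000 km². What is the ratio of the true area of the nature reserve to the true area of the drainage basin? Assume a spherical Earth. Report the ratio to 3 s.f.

Plate carrée has h = 1 and k = sec φ, giving areal scale sec φ; true area = (apparent area) · cos φ.
True area of nature reserve: 72000 × cos(77.4°) = 72000 × 0.2181 = 15710 km².
True area of drainage basin: 46000 × cos(7.4°) = 46000 × 0.9917 = 45620 km².
Ratio = 15710 / 45620 ≈ 0.344.

0.344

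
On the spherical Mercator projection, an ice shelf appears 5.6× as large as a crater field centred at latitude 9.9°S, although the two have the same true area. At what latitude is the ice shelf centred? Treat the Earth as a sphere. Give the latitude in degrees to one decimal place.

65.4°

For equal true areas on Mercator, apparent areas scale as sec²φ, so the ratio is cos²φ₂ / cos²φ₁.
cos²φ₂ / cos²φ₁ = 5.6  ⇒  cos φ₁ = cos 9.9° / √5.6 = 0.9851/2.366 = 0.4163.
φ₁ = arccos(0.4163) ≈ 65.4°.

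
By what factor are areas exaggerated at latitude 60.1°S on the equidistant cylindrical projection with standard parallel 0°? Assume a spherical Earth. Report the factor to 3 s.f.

For the equirectangular projection with φ₀ = 0 (plate carrée), h = 1 along meridians and k = sec φ along parallels.
Areal scale = h·k = 1 × sec φ; at 60.1°, h = 1.000, k = 2.006, so h·k = 2.006.

2.01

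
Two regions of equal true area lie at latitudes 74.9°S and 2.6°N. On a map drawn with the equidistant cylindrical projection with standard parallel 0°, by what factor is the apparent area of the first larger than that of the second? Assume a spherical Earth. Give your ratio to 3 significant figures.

3.83

For the equirectangular projection with φ₀ = 0 (plate carrée), h = 1 along meridians and k = sec φ along parallels.
Areal scale at 74.9°: h·k = 1.000 × 3.839 = 3.839.
Areal scale at 2.6°: h·k = 1.000 × 1.001 = 1.001.
Ratio = 3.839/1.001 ≈ 3.83.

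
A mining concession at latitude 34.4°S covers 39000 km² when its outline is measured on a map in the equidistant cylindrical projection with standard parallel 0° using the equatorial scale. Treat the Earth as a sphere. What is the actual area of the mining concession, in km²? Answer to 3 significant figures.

32200 km²

In the plate carrée (x = Rλ, y = Rφ), meridians are true-scale (h = 1) and parallels are stretched by k = sec φ.
Areal scale = h·k = 1 × sec φ; at 34.4°, h = 1.000, k = 1.212, so h·k = 1.212.
True area = apparent / (areal scale) = 39000 / 1.212 ≈ 32200 km².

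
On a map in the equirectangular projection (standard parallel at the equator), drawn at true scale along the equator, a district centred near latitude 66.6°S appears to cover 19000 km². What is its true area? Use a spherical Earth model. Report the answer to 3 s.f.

In the plate carrée (x = Rλ, y = Rφ), meridians are true-scale (h = 1) and parallels are stretched by k = sec φ.
Areal scale = h·k = 1 × sec φ; at 66.6°, h = 1.000, k = 2.518, so h·k = 2.518.
True area = apparent / (areal scale) = 19000 / 2.518 ≈ 7550 km².

7550 km²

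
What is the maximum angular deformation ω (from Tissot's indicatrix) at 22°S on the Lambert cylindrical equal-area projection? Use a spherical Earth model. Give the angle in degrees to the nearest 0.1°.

8.7°

The Lambert cylindrical equal-area projection is the cylindrical equal-area projection with its standard parallel at the equator (φ₀ = 0). Cylindrical equal-area (φ₀ = 0°): h = cos φ / cos 0° along meridians, k = cos 0° / cos φ along parallels; h·k = 1.
At 22°: h = 0.9272, k = 1.079; principal scales a = 1.079, b = 0.9272.
sin(ω/2) = (a − b)/(a + b) = 0.1514/2.006 = 0.07546, so ω = 2 arcsin(0.07546) ≈ 8.7°.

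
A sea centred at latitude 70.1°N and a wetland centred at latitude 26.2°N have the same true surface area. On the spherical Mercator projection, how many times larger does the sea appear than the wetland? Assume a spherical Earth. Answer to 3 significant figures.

6.95

Mercator areal scale is sec²φ.
At 70.1°: sec²(70.1°) = 1/0.3404² = 8.631.
At 26.2°: sec²(26.2°) = 1/0.8973² = 1.242.
Ratio = 8.631/1.242 = cos²(26.2°)/cos²(70.1°) ≈ 6.95.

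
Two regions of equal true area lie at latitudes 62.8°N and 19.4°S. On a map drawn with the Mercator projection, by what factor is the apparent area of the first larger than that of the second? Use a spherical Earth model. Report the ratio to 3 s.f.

4.26

On Mercator, area is exaggerated by sec²φ = 1/cos²φ.
At 62.8°: sec²(62.8°) = 1/0.4571² = 4.786.
At 19.4°: sec²(19.4°) = 1/0.9432² = 1.124.
Ratio = 4.786/1.124 = cos²(19.4°)/cos²(62.8°) ≈ 4.26.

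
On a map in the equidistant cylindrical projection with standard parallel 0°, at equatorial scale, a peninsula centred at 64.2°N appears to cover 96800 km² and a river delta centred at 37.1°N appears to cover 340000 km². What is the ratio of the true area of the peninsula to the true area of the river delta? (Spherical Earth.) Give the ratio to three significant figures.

Plate carrée has h = 1 and k = sec φ, giving areal scale sec φ; true area = (apparent area) · cos φ.
True area of peninsula: 96800 × cos(64.2°) = 96800 × 0.4352 = 42130 km².
True area of river delta: 340000 × cos(37.1°) = 340000 × 0.7976 = 271200 km².
Ratio = 42130 / 271200 ≈ 0.155.

0.155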